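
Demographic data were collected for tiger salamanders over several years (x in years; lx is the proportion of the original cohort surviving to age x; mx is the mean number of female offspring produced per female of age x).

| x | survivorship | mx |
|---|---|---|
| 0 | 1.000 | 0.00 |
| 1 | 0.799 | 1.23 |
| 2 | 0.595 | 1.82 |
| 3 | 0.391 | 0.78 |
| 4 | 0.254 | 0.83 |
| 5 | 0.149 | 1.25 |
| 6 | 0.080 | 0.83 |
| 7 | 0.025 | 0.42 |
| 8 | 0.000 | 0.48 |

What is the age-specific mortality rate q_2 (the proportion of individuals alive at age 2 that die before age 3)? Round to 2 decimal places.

0.34

q_2 = (l_2 − l_3) / l_2 = (0.595 − 0.391) / 0.595
     = 0.204 / 0.595 = 0.342857… → 0.34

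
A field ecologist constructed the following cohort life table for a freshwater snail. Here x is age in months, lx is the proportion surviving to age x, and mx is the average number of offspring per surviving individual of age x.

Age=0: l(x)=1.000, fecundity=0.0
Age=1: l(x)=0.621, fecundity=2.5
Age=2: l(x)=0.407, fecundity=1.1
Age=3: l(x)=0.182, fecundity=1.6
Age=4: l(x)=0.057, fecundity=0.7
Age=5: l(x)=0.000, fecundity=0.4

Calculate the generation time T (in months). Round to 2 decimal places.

1.49

lx·mx: 0, 1.5525, 0.4477, 0.2912, 0.0399, 0 → R0 = 2.3313
x·lx·mx: 0, 1.5525, 0.8954, 0.8736, 0.1596, 0 → Σ = 3.4811
T = 3.4811 / 2.3313 = 1.493201… → 1.49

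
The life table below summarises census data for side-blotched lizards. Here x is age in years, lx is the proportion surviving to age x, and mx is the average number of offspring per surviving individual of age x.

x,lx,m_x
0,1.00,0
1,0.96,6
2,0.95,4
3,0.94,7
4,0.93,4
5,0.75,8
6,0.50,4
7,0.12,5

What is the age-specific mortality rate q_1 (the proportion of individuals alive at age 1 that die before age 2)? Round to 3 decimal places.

q_1 = (l_1 − l_2) / l_1 = (0.96 − 0.95) / 0.96
     = 0.01 / 0.96 = 0.010417… → 0.010

0.010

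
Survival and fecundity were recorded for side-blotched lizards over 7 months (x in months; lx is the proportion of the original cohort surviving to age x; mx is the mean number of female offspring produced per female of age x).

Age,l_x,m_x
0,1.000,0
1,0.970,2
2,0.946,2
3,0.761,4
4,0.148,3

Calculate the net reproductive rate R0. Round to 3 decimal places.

7.320

lx·mx by age: 0, 1.94, 1.892, 3.044, 0.444
R0 = Σ lx·mx = 7.32 → 7.320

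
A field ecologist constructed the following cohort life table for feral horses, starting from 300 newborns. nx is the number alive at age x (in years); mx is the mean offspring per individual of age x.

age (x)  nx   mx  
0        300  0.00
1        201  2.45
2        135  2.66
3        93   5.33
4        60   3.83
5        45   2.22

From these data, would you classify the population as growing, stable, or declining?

lx = nx/n0 = nx/300: 1, 0.67, 0.45, 0.31, 0.2, 0.15
R0 = Σ lx·mx = 0 + 1.6415 + 1.197 + 1.6523 + 0.766 + 0.333 = 5.5898
R0 > 1, so the population is growing.

growing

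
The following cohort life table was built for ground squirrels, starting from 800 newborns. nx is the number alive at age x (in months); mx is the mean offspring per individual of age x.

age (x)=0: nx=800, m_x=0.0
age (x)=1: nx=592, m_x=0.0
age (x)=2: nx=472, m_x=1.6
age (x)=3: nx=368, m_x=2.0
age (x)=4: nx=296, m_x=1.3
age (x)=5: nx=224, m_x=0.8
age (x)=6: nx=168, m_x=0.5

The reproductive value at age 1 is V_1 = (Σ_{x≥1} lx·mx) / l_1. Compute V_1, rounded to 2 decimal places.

3.61

lx = nx/n0 = nx/800: 1, 0.74, 0.59, 0.46, 0.37, 0.28, 0.21
lx·mx for x ≥ 1: 0, 0.944, 0.92, 0.481, 0.224, 0.105 → sum = 2.674
V_1 = 2.674 / l_1 = 2.674 / 0.74 = 3.613514… → 3.61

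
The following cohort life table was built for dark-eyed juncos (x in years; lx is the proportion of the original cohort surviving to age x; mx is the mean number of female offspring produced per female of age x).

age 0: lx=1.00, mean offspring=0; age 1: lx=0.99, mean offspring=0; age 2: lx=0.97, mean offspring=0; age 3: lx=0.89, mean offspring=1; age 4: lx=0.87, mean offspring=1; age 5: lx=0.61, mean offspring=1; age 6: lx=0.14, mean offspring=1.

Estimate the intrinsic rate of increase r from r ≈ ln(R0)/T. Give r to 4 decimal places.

R0 = Σ lx·mx = 0 + 0 + 0 + 0.89 + 0.87 + 0.61 + 0.14 = 2.51
Σ x·lx·mx = 10.04; T = 10.04/2.51 = 4
r ≈ ln(R0)/T = ln(2.51)/4 = 0.230071… → 0.2301

0.2301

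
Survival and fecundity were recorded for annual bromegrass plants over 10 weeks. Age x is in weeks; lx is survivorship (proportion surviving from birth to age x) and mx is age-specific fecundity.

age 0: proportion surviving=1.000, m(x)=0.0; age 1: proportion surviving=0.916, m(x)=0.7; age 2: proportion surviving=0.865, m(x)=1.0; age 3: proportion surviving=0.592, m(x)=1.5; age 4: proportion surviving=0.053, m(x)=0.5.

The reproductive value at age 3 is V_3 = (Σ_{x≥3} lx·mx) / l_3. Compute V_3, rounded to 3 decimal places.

1.545

lx·mx for x ≥ 3: 0.888, 0.0265 → sum = 0.9145
V_3 = 0.9145 / l_3 = 0.9145 / 0.592 = 1.544764… → 1.545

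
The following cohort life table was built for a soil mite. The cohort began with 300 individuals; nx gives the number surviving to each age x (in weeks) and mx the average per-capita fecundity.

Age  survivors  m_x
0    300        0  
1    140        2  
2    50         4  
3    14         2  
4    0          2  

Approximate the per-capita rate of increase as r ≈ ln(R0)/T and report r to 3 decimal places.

lx = nx/n0 = nx/300: 1, 0.46667…, 0.16667…, 0.04667…, 0
R0 = Σ lx·mx = 0 + 0.93333… + 0.66667… + 0.09333… + 0 = 1.693333…
Σ x·lx·mx = 2.546667…; T = 2.546667…/1.693333… = 1.50394…
r ≈ ln(R0)/T = ln(1.693333…)/1.50394… = 0.35021… → 0.350

0.350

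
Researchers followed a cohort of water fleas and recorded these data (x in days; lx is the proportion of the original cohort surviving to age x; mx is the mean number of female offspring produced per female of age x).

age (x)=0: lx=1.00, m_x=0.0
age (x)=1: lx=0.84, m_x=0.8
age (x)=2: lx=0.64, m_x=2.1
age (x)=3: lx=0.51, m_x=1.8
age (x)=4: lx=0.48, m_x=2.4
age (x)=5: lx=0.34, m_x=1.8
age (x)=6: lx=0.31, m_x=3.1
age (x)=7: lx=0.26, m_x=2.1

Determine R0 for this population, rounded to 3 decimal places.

lx·mx by age: 0, 0.672, 1.344, 0.918, 1.152, 0.612, 0.961, 0.546
R0 = Σ lx·mx = 6.205 → 6.205

6.205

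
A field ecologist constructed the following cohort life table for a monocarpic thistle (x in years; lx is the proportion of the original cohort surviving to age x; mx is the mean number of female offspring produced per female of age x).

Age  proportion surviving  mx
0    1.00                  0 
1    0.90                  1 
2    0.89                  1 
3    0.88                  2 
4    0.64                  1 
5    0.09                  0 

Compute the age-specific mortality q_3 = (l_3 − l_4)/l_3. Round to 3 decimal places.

0.273

q_3 = (l_3 − l_4) / l_3 = (0.88 − 0.64) / 0.88
     = 0.24 / 0.88 = 0.272727… → 0.273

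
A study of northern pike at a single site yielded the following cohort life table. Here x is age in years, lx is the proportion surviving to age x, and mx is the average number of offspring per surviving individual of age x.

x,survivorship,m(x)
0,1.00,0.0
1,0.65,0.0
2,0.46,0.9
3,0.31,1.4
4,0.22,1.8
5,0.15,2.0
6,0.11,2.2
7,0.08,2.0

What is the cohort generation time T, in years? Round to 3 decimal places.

4.001

lx·mx: 0, 0, 0.414, 0.434, 0.396, 0.3, 0.242, 0.16 → R0 = 1.946
x·lx·mx: 0, 0, 0.828, 1.302, 1.584, 1.5, 1.452, 1.12 → Σ = 7.786
T = 7.786 / 1.946 = 4.001028… → 4.001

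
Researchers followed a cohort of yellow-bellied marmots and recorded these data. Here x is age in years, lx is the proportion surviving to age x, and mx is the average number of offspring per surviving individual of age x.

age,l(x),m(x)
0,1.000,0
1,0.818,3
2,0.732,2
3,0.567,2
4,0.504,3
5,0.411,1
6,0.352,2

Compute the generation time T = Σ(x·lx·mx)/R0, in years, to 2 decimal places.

2.75

lx·mx: 0, 2.454, 1.464, 1.134, 1.512, 0.411, 0.704 → R0 = 7.679
x·lx·mx: 0, 2.454, 2.928, 3.402, 6.048, 2.055, 4.224 → Σ = 21.111
T = 21.111 / 7.679 = 2.749186… → 2.75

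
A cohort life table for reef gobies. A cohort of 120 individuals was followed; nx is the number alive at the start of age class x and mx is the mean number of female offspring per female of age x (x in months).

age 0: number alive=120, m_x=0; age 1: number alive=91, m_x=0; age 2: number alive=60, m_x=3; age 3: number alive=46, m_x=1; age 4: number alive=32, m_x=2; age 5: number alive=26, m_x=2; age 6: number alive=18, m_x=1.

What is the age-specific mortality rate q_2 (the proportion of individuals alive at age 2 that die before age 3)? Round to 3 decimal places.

lx = nx/n0 = nx/120: 1, 0.75833…, 0.5, 0.38333…, 0.26667…, 0.21667…, 0.15
q_2 = (l_2 − l_3) / l_2 = (0.5 − 0.383333…) / 0.5
     = 0.116667… / 0.5 = 0.233333… → 0.233

0.233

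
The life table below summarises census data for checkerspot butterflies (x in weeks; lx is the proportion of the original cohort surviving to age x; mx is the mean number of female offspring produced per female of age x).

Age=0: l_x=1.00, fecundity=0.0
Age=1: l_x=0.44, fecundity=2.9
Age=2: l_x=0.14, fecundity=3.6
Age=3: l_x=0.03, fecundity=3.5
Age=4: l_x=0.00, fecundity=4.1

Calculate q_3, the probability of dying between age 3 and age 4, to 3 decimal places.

1.000

q_3 = (l_3 − l_4) / l_3 = (0.03 − 0) / 0.03
     = 0.03 / 0.03 = 1 → 1.000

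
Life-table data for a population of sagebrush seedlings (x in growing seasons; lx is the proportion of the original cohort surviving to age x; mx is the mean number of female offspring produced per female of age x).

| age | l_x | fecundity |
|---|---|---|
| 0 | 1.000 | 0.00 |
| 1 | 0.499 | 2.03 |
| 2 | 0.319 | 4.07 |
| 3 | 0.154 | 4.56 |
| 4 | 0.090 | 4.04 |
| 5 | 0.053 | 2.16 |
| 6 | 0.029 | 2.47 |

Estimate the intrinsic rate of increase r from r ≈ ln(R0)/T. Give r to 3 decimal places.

R0 = Σ lx·mx = 0 + 1.01297 + 1.29833 + 0.70224 + 0.3636 + 0.11448 + 0.07163 = 3.56325
Σ x·lx·mx = 8.17293; T = 8.17293/3.56325 = 2.29367…
r ≈ ln(R0)/T = ln(3.56325)/2.29367… = 0.55399… → 0.554

0.554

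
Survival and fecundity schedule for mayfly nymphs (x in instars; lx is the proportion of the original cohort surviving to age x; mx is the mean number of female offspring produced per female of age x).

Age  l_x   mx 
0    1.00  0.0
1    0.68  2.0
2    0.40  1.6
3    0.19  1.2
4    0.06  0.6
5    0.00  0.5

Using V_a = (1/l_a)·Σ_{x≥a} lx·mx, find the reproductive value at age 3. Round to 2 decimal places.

lx·mx for x ≥ 3: 0.228, 0.036, 0 → sum = 0.264
V_3 = 0.264 / l_3 = 0.264 / 0.19 = 1.389474… → 1.39

1.39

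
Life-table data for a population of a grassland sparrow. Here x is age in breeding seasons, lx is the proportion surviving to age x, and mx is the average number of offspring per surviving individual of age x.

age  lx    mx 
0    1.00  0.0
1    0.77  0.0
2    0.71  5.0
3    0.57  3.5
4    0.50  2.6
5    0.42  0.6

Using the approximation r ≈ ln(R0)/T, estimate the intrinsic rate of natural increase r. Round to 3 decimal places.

R0 = Σ lx·mx = 0 + 0 + 3.55 + 1.995 + 1.3 + 0.252 = 7.097
Σ x·lx·mx = 19.545; T = 19.545/7.097 = 2.75398…
r ≈ ln(R0)/T = ln(7.097)/2.75398… = 0.71158… → 0.712

0.712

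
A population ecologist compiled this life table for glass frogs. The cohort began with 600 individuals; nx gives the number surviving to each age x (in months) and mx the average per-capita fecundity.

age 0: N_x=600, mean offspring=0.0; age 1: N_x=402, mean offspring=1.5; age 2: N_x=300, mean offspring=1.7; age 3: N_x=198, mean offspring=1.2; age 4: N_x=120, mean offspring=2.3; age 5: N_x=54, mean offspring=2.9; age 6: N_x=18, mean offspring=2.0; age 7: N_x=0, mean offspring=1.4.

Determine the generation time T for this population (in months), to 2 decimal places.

2.44

lx = nx/n0 = nx/600: 1, 0.67, 0.5, 0.33, 0.2, 0.09, 0.03, 0
lx·mx: 0, 1.005, 0.85, 0.396, 0.46, 0.261, 0.06, 0 → R0 = 3.032
x·lx·mx: 0, 1.005, 1.7, 1.188, 1.84, 1.305, 0.36, 0 → Σ = 7.398
T = 7.398 / 3.032 = 2.439974… → 2.44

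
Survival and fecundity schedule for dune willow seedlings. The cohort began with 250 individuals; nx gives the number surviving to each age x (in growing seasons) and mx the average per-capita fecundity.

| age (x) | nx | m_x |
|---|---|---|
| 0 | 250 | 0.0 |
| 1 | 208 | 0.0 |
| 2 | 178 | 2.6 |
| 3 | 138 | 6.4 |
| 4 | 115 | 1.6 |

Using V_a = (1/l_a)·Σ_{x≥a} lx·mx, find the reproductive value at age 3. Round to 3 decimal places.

7.733

lx = nx/n0 = nx/250: 1, 0.832, 0.712, 0.552, 0.46
lx·mx for x ≥ 3: 3.5328, 0.736 → sum = 4.2688
V_3 = 4.2688 / l_3 = 4.2688 / 0.552 = 7.733333… → 7.733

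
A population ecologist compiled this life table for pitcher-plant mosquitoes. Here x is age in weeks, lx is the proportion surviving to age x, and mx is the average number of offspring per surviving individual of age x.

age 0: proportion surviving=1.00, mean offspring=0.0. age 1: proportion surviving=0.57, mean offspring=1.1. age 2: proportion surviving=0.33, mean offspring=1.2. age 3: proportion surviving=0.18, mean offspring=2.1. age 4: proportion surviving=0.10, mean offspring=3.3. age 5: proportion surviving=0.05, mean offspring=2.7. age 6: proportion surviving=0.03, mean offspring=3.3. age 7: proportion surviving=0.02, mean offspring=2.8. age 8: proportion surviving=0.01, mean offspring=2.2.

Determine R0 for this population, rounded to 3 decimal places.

lx·mx by age: 0, 0.627, 0.396, 0.378, 0.33, 0.135, 0.099, 0.056, 0.022
R0 = Σ lx·mx = 2.043 → 2.043

2.043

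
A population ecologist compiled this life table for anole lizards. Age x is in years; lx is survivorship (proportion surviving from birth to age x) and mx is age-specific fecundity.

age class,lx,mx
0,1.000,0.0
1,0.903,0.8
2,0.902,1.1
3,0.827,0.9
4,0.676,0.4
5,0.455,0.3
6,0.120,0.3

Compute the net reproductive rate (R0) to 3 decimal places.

lx·mx by age: 0, 0.7224, 0.9922, 0.7443, 0.2704, 0.1365, 0.036
R0 = Σ lx·mx = 2.9018 → 2.902

2.902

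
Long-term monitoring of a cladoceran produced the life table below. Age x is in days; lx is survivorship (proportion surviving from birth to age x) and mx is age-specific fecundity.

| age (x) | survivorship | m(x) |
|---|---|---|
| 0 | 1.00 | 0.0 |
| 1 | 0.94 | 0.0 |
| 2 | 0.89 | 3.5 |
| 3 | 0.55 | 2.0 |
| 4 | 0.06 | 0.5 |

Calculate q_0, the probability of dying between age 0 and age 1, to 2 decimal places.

0.06

q_0 = (l_0 − l_1) / l_0 = (1 − 0.94) / 1
     = 0.06 / 1 = 0.06 → 0.06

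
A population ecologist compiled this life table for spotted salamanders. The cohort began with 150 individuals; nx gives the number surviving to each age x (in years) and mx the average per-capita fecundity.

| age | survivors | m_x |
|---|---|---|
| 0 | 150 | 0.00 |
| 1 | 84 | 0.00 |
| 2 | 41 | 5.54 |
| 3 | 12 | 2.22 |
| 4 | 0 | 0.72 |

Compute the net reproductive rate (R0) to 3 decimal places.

1.692

lx = nx/n0 = nx/150: 1, 0.56, 0.27333…, 0.08, 0
lx·mx by age: 0, 0, 1.514267…, 0.1776, 0
R0 = Σ lx·mx = 1.691867… → 1.692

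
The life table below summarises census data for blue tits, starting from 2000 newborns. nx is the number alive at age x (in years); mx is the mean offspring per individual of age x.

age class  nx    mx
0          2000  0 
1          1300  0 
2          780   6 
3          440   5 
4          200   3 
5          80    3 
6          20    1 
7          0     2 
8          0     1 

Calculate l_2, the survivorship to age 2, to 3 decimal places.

l_2 = n_2/n_0 = 780/2000 = 0.39 → 0.390

0.390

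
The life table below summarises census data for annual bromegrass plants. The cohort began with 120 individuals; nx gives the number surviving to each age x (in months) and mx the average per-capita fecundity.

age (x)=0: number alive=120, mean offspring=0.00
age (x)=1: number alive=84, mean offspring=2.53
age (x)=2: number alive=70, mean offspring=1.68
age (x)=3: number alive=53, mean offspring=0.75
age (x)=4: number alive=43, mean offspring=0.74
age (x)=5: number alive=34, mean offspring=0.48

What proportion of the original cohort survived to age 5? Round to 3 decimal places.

l_5 = n_5/n_0 = 34/120 = 0.283333… → 0.283

0.283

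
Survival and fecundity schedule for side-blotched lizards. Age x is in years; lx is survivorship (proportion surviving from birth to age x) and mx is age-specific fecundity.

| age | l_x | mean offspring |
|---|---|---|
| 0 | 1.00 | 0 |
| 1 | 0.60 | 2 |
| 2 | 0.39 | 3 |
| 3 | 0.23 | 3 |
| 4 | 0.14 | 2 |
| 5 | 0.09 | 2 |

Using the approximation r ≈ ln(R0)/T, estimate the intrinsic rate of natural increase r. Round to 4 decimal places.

0.5806

R0 = Σ lx·mx = 0 + 1.2 + 1.17 + 0.69 + 0.28 + 0.18 = 3.52
Σ x·lx·mx = 7.63; T = 7.63/3.52 = 2.16761…
r ≈ ln(R0)/T = ln(3.52)/2.16761… = 0.580574… → 0.5806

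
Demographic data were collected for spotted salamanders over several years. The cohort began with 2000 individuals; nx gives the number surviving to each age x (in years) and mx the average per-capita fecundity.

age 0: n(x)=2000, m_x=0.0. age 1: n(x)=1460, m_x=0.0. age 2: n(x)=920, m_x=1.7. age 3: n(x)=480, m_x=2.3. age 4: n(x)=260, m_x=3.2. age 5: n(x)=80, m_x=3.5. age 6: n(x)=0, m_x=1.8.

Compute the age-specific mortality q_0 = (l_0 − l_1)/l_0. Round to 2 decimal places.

0.27

lx = nx/n0 = nx/2000: 1, 0.73, 0.46, 0.24, 0.13, 0.04, 0
q_0 = (l_0 − l_1) / l_0 = (1 − 0.73) / 1
     = 0.27 / 1 = 0.27 → 0.27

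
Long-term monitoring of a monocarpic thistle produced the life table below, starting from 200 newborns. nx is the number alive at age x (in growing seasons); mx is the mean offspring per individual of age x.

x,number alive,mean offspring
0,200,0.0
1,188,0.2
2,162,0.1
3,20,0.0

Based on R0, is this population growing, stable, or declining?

lx = nx/n0 = nx/200: 1, 0.94, 0.81, 0.1
R0 = Σ lx·mx = 0 + 0.188 + 0.081 + 0 = 0.269
R0 < 1, so the population is declining.

declining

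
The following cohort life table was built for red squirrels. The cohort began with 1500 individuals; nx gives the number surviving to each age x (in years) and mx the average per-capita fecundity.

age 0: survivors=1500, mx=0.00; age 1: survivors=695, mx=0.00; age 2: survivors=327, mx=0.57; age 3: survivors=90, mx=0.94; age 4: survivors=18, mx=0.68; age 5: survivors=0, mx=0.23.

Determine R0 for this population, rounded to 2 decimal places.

0.19

lx = nx/n0 = nx/1500: 1, 0.46333…, 0.218, 0.06, 0.012, 0
lx·mx by age: 0, 0, 0.12426, 0.0564, 0.00816, 0
R0 = Σ lx·mx = 0.18882… → 0.19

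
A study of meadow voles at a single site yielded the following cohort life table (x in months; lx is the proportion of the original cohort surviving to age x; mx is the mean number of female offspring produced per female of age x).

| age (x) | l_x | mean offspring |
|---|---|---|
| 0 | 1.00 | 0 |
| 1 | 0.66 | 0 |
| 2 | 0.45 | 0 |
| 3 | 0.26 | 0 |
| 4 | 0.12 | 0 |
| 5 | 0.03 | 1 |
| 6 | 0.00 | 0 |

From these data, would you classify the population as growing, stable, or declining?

declining

R0 = Σ lx·mx = 0 + 0 + 0 + 0 + 0 + 0.03 + 0 = 0.03
R0 < 1, so the population is declining.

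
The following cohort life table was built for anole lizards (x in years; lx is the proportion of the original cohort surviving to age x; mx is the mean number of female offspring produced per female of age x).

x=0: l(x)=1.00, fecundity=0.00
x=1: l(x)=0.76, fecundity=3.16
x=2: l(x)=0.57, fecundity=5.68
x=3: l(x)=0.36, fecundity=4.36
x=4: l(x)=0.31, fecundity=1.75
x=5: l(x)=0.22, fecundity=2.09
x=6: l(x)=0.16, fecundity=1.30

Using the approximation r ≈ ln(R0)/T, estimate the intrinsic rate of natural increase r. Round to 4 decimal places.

R0 = Σ lx·mx = 0 + 2.4016 + 3.2376 + 1.5696 + 0.5425 + 0.4598 + 0.208 = 8.4191
Σ x·lx·mx = 19.3026; T = 19.3026/8.4191 = 2.29272…
r ≈ ln(R0)/T = ln(8.4191)/2.29272… = 0.929249… → 0.9292

0.9292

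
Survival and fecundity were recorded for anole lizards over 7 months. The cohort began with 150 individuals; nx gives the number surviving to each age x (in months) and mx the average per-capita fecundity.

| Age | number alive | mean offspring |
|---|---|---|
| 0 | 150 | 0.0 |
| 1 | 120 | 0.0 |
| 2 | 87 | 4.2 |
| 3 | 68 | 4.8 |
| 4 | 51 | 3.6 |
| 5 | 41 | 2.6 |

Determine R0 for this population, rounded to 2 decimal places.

lx = nx/n0 = nx/150: 1, 0.8, 0.58, 0.45333…, 0.34, 0.27333…
lx·mx by age: 0, 0, 2.436, 2.176…, 1.224, 0.710667…
R0 = Σ lx·mx = 6.546667… → 6.55

6.55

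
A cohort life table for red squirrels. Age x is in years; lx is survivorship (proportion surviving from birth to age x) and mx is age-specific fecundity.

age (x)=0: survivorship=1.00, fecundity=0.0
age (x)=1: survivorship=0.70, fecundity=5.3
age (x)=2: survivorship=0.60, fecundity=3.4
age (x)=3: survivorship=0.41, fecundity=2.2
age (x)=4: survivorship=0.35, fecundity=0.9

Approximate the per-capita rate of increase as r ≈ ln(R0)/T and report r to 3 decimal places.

R0 = Σ lx·mx = 0 + 3.71 + 2.04 + 0.902 + 0.315 = 6.967
Σ x·lx·mx = 11.756; T = 11.756/6.967 = 1.68738…
r ≈ ln(R0)/T = ln(6.967)/1.68738… = 1.15041… → 1.150

1.150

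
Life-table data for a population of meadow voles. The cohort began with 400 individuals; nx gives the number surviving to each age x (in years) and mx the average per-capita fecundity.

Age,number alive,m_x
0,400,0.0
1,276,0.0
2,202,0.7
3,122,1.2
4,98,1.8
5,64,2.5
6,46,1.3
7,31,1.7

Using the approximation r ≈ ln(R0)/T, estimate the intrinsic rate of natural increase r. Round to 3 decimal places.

0.152

lx = nx/n0 = nx/400: 1, 0.69, 0.505, 0.305, 0.245, 0.16, 0.115, 0.0775
R0 = Σ lx·mx = 0 + 0 + 0.3535 + 0.366 + 0.441 + 0.4 + 0.1495 + 0.13175 = 1.84175
Σ x·lx·mx = 7.38825; T = 7.38825/1.84175 = 4.01154…
r ≈ ln(R0)/T = ln(1.84175)/4.01154… = 0.15224… → 0.152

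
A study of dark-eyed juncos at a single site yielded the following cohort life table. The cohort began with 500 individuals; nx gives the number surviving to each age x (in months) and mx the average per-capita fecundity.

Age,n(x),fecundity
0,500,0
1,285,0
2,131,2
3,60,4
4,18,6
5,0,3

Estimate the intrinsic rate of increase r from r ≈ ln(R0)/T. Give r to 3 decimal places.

lx = nx/n0 = nx/500: 1, 0.57, 0.262, 0.12, 0.036, 0
R0 = Σ lx·mx = 0 + 0 + 0.524 + 0.48 + 0.216 + 0 = 1.22
Σ x·lx·mx = 3.352; T = 3.352/1.22 = 2.74754…
r ≈ ln(R0)/T = ln(1.22)/2.74754… = 0.07237… → 0.072

0.072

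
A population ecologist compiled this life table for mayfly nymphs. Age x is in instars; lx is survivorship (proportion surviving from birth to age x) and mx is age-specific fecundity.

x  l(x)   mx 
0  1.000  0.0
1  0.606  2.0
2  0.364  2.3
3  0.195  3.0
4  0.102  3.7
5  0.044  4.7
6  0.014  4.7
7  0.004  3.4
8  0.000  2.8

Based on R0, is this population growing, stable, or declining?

growing

R0 = Σ lx·mx = 0 + 1.212 + 0.8372 + 0.585 + 0.3774 + 0.2068 + 0.0658 + 0.0136 + 0 = 3.2978
R0 > 1, so the population is growing.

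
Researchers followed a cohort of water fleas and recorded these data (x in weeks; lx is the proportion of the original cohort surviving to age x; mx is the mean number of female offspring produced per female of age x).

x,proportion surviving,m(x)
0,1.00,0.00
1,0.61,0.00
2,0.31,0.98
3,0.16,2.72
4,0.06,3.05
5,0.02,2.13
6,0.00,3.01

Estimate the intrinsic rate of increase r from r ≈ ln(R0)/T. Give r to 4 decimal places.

-0.0122

R0 = Σ lx·mx = 0 + 0 + 0.3038 + 0.4352 + 0.183 + 0.0426 + 0 = 0.9646
Σ x·lx·mx = 2.8582; T = 2.8582/0.9646 = 2.96309…
r ≈ ln(R0)/T = ln(0.9646)/2.96309… = -0.012164… → -0.0122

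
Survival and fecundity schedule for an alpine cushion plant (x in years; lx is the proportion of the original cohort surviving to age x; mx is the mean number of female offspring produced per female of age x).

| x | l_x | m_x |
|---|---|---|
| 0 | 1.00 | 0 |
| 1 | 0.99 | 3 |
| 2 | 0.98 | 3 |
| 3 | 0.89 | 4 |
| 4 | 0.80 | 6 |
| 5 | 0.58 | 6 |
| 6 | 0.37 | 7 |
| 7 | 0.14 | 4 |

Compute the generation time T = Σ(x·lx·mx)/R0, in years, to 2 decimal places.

3.62

lx·mx: 0, 2.97, 2.94, 3.56, 4.8, 3.48, 2.59, 0.56 → R0 = 20.9
x·lx·mx: 0, 2.97, 5.88, 10.68, 19.2, 17.4, 15.54, 3.92 → Σ = 75.59
T = 75.59 / 20.9 = 3.616746… → 3.62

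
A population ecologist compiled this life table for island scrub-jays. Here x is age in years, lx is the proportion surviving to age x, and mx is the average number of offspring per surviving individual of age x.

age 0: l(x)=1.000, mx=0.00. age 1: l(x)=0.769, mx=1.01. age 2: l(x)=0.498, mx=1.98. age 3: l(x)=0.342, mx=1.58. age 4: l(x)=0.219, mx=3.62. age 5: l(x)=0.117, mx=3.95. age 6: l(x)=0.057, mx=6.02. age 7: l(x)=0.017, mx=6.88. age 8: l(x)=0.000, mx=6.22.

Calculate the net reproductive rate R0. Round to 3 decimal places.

lx·mx by age: 0, 0.77669, 0.98604, 0.54036, 0.79278, 0.46215, 0.34314, 0.11696, 0
R0 = Σ lx·mx = 4.01812 → 4.018

4.018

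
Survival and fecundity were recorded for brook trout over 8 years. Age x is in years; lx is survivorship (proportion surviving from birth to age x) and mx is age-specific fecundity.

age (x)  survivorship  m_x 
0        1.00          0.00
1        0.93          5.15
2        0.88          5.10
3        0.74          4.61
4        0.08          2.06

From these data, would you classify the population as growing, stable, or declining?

R0 = Σ lx·mx = 0 + 4.7895 + 4.488 + 3.4114 + 0.1648 = 12.8537
R0 > 1, so the population is growing.

growing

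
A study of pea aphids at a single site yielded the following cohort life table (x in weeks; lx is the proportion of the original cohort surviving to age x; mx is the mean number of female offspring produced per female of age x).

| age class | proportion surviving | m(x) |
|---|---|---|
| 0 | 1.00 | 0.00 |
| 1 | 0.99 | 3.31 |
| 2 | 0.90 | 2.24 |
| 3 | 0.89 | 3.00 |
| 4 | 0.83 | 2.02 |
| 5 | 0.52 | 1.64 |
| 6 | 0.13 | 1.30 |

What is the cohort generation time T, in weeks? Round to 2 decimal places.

lx·mx: 0, 3.2769, 2.016, 2.67, 1.6766, 0.8528, 0.169 → R0 = 10.6613
x·lx·mx: 0, 3.2769, 4.032, 8.01, 6.7064, 4.264, 1.014 → Σ = 27.3033
T = 27.3033 / 10.6613 = 2.560973… → 2.56

2.56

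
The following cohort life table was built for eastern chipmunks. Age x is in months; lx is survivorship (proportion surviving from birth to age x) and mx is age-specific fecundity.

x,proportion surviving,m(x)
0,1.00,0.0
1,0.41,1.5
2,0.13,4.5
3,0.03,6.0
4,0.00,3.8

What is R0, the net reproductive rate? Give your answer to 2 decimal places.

1.38

lx·mx by age: 0, 0.615, 0.585, 0.18, 0
R0 = Σ lx·mx = 1.38 → 1.38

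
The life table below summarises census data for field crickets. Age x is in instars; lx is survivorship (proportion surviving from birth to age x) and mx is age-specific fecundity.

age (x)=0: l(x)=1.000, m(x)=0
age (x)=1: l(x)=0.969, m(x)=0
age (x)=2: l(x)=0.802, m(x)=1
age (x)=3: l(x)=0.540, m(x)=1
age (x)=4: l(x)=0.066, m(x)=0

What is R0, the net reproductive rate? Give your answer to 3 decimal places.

lx·mx by age: 0, 0, 0.802, 0.54, 0
R0 = Σ lx·mx = 1.342 → 1.342

1.342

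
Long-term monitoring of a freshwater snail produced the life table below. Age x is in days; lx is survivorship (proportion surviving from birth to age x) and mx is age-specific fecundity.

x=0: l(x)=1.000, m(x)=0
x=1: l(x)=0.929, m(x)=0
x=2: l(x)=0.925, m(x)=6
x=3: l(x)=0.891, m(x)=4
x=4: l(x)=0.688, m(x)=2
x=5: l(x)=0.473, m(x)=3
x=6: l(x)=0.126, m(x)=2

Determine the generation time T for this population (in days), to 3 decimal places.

lx·mx: 0, 0, 5.55, 3.564, 1.376, 1.419, 0.252 → R0 = 12.161
x·lx·mx: 0, 0, 11.1, 10.692, 5.504, 7.095, 1.512 → Σ = 35.903
T = 35.903 / 12.161 = 2.952307… → 2.952

2.952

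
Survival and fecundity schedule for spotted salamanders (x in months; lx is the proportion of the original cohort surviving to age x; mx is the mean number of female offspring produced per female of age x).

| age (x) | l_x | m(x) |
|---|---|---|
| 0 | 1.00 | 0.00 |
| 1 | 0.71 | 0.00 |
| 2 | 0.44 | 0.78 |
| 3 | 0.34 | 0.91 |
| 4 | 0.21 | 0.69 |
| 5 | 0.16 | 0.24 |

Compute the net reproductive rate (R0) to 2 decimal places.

0.84

lx·mx by age: 0, 0, 0.3432, 0.3094, 0.1449, 0.0384
R0 = Σ lx·mx = 0.8359 → 0.84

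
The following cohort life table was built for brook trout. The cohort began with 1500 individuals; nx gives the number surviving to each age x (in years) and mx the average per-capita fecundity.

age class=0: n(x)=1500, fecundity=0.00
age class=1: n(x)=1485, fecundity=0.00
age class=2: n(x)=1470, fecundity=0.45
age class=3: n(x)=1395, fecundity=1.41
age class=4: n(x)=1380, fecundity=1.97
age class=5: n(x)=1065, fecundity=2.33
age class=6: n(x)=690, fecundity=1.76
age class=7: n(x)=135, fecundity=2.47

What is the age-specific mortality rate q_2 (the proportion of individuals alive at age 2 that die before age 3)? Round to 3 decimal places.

lx = nx/n0 = nx/1500: 1, 0.99, 0.98, 0.93, 0.92, 0.71, 0.46, 0.09
q_2 = (l_2 − l_3) / l_2 = (0.98 − 0.93) / 0.98
     = 0.05 / 0.98 = 0.05102… → 0.051

0.051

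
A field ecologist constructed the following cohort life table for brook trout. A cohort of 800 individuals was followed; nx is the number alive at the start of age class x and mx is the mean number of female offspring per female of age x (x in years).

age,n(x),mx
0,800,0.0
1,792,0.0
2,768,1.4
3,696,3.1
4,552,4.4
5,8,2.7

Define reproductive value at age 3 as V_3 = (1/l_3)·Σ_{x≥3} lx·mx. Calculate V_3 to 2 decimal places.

6.62

lx = nx/n0 = nx/800: 1, 0.99, 0.96, 0.87, 0.69, 0.01
lx·mx for x ≥ 3: 2.697, 3.036, 0.027 → sum = 5.76
V_3 = 5.76 / l_3 = 5.76 / 0.87 = 6.62069… → 6.62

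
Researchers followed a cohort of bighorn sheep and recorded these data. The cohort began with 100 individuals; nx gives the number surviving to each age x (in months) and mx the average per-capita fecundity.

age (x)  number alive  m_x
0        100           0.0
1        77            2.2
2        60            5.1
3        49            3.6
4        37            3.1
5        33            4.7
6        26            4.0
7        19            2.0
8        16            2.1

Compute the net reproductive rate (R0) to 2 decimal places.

lx = nx/n0 = nx/100: 1, 0.77, 0.6, 0.49, 0.37, 0.33, 0.26, 0.19, 0.16
lx·mx by age: 0, 1.694, 3.06, 1.764, 1.147, 1.551, 1.04, 0.38, 0.336
R0 = Σ lx·mx = 10.972 → 10.97

10.97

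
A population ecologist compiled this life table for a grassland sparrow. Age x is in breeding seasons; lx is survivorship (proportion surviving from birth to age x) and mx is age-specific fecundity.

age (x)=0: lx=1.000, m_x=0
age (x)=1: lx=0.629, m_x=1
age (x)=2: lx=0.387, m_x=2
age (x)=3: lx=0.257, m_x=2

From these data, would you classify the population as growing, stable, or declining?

growing

R0 = Σ lx·mx = 0 + 0.629 + 0.774 + 0.514 = 1.917
R0 > 1, so the population is growing.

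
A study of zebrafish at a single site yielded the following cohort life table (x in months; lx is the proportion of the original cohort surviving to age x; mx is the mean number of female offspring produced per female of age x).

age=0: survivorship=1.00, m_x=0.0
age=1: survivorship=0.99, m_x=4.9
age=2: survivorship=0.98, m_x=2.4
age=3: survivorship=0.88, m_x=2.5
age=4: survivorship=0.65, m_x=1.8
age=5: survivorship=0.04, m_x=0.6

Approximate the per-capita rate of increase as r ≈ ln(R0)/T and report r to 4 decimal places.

1.1937

R0 = Σ lx·mx = 0 + 4.851 + 2.352 + 2.2 + 1.17 + 0.024 = 10.597
Σ x·lx·mx = 20.955; T = 20.955/10.597 = 1.97745…
r ≈ ln(R0)/T = ln(10.597)/1.97745… = 1.193747… → 1.1937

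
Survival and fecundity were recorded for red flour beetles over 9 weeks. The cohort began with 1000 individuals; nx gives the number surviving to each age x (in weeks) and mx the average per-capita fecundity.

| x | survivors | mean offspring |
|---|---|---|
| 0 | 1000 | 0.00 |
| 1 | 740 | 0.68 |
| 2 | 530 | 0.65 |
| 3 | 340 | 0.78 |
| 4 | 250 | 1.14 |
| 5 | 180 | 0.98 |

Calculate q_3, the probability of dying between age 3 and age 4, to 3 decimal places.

lx = nx/n0 = nx/1000: 1, 0.74, 0.53, 0.34, 0.25, 0.18
q_3 = (l_3 − l_4) / l_3 = (0.34 − 0.25) / 0.34
     = 0.09 / 0.34 = 0.264706… → 0.265

0.265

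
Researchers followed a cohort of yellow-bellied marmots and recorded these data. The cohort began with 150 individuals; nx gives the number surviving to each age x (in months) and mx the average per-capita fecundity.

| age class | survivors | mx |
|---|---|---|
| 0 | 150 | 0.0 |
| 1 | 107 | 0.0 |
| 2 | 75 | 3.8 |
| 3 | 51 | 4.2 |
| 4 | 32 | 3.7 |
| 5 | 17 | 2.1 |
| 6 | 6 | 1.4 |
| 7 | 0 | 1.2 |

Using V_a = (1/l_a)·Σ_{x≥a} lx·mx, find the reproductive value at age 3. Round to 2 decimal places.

7.39

lx = nx/n0 = nx/150: 1, 0.71333…, 0.5, 0.34, 0.21333…, 0.11333…, 0.04, 0
lx·mx for x ≥ 3: 1.428, 0.789333…, 0.238…, 0.056, 0 → sum = 2.511333…
V_3 = 2.511333… / l_3 = 2.511333… / 0.34 = 7.386275… → 7.39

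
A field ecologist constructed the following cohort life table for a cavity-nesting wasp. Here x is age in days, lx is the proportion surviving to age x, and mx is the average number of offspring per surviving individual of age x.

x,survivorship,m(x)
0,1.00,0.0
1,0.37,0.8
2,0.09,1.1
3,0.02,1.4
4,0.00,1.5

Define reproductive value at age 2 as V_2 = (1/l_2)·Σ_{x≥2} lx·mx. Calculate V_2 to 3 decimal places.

1.411

lx·mx for x ≥ 2: 0.099, 0.028, 0 → sum = 0.127
V_2 = 0.127 / l_2 = 0.127 / 0.09 = 1.411111… → 1.411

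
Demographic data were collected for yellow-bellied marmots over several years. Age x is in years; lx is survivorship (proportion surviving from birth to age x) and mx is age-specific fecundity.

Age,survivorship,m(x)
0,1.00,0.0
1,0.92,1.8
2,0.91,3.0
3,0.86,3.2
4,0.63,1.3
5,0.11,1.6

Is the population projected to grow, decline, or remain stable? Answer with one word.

R0 = Σ lx·mx = 0 + 1.656 + 2.73 + 2.752 + 0.819 + 0.176 = 8.133
R0 > 1, so the population is growing.

growing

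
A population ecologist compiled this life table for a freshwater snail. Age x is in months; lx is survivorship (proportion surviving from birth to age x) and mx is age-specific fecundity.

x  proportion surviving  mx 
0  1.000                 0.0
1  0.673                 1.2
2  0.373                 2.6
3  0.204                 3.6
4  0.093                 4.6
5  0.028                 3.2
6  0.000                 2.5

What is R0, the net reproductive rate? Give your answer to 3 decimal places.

3.029

lx·mx by age: 0, 0.8076, 0.9698, 0.7344, 0.4278, 0.0896, 0
R0 = Σ lx·mx = 3.0292 → 3.029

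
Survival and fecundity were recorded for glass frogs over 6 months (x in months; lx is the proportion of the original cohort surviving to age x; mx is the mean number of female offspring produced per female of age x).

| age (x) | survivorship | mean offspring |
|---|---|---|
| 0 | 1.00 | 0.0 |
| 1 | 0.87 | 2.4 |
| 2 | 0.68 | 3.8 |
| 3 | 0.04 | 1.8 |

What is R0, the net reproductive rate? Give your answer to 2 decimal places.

lx·mx by age: 0, 2.088, 2.584, 0.072
R0 = Σ lx·mx = 4.744 → 4.74

4.74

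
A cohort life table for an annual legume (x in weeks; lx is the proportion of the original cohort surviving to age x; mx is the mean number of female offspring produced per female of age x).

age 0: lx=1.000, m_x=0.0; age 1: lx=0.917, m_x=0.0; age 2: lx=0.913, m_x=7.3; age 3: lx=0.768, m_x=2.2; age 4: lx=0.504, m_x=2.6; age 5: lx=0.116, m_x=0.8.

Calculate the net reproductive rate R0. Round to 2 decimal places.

9.76

lx·mx by age: 0, 0, 6.6649, 1.6896, 1.3104, 0.0928
R0 = Σ lx·mx = 9.7577 → 9.76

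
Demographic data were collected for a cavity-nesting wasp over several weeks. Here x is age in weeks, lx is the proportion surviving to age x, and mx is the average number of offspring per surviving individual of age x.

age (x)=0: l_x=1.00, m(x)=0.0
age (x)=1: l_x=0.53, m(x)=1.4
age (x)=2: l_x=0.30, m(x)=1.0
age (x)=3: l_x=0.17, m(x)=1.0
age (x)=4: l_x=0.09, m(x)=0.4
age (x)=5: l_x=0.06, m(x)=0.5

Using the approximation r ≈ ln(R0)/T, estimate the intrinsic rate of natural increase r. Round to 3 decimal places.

0.146

R0 = Σ lx·mx = 0 + 0.742 + 0.3 + 0.17 + 0.036 + 0.03 = 1.278
Σ x·lx·mx = 2.146; T = 2.146/1.278 = 1.67919…
r ≈ ln(R0)/T = ln(1.278)/1.67919… = 0.14608… → 0.146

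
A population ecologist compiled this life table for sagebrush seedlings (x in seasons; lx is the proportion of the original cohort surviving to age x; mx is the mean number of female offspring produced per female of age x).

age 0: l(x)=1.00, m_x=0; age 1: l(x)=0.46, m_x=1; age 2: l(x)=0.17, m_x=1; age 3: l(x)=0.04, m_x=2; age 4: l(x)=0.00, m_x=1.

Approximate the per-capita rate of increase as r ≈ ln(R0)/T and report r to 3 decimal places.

-0.234

R0 = Σ lx·mx = 0 + 0.46 + 0.17 + 0.08 + 0 = 0.71
Σ x·lx·mx = 1.04; T = 1.04/0.71 = 1.46479…
r ≈ ln(R0)/T = ln(0.71)/1.46479… = -0.23382… → -0.234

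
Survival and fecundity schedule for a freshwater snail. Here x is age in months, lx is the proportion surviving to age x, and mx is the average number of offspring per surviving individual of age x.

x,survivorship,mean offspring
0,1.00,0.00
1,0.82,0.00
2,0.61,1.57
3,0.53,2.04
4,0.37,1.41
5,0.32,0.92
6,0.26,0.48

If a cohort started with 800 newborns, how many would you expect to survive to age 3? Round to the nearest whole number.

Expected survivors = N0 · l_3 = 800 × 0.53 = 424 → 424

424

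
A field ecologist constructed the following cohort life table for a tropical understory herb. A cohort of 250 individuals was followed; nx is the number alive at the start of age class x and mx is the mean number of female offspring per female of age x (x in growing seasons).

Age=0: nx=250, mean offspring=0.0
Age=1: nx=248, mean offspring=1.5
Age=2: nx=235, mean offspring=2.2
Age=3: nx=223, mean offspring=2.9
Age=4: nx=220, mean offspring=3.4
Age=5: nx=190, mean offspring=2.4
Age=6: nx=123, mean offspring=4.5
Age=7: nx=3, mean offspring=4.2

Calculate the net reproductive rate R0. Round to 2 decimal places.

lx = nx/n0 = nx/250: 1, 0.992, 0.94, 0.892, 0.88, 0.76, 0.492, 0.012
lx·mx by age: 0, 1.488, 2.068, 2.5868, 2.992, 1.824, 2.214, 0.0504
R0 = Σ lx·mx = 13.2232 → 13.22

13.22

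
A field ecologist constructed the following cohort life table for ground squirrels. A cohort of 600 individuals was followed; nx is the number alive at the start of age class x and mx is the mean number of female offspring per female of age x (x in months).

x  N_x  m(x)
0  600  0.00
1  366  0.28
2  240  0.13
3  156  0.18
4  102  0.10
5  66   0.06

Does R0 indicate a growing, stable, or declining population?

lx = nx/n0 = nx/600: 1, 0.61, 0.4, 0.26, 0.17, 0.11
R0 = Σ lx·mx = 0 + 0.1708 + 0.052 + 0.0468 + 0.017 + 0.0066 = 0.2932
R0 < 1, so the population is declining.

declining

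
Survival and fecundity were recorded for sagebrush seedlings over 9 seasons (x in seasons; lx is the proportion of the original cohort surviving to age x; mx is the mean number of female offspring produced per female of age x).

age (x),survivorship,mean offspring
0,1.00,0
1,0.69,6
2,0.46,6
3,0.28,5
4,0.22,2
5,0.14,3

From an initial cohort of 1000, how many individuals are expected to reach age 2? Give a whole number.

Expected survivors = N0 · l_2 = 1000 × 0.46 = 460 → 460

460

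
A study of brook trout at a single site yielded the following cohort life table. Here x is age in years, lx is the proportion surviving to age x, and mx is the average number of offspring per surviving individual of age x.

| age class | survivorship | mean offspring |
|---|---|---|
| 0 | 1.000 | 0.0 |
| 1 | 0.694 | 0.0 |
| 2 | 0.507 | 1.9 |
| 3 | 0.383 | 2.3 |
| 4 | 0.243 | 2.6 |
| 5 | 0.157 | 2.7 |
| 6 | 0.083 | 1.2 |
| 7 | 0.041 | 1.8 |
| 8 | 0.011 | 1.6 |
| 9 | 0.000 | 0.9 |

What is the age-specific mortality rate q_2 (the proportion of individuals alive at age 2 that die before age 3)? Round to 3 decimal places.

q_2 = (l_2 − l_3) / l_2 = (0.507 − 0.383) / 0.507
     = 0.124 / 0.507 = 0.244576… → 0.245

0.245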